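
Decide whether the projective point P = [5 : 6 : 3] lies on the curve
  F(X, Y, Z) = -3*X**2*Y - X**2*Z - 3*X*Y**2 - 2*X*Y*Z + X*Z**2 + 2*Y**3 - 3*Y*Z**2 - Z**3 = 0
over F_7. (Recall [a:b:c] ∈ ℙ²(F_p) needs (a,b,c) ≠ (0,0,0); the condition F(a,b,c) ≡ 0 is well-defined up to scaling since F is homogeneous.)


F(5,6,3) ≡ 2 (mod 7); P is NOT on the curve.

Evaluate F(5, 6, 3) term-by-term (mod 7).
  -3*X**2*Y ↦ -3·25·6·1 = -450
  -X**2*Z ↦ -1·25·1·3 = -75
  -3*X*Y**2 ↦ -3·5·36·1 = -540
  -2*X*Y*Z ↦ -2·5·6·3 = -180
  X*Z**2 ↦ 1·5·1·9 = 45
  2*Y**3 ↦ 2·1·216·1 = 432
  -3*Y*Z**2 ↦ -3·1·6·9 = -162
  -Z**3 ↦ -1·1·1·27 = -27
Sum: F(5, 6, 3) = (-450) + (-75) + (-540) + (-180) + (45) + (432) + (-162) + (-27) = -957.
Reducing mod 7: -957 ≡ 2 (mod 7).
Since F(a, b, c) ≡ 2 ≠ 0 (mod 7), P does NOT lie on the curve.


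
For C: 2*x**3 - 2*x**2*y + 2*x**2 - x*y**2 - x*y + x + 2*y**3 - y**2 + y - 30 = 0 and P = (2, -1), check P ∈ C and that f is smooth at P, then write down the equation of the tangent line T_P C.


Tangent line at P: 41*x + 3*y - 79 = 0.

Step 1: f(2, -1) = 0, so P lies on C.
Step 2: partial derivatives
  f_x(x, y) = 6*x**2 - 4*x*y + 4*x - y**2 - y + 1, f_y(x, y) = -2*x**2 - 2*x*y - x + 6*y**2 - 2*y + 1.
  f_x(P) = 41, f_y(P) = 3 (gradient nonzero, so P is smooth).
Step 3: tangent line at P: 41·(x − 2) + 3·(y − -1) = 0.
Expanding: 41*x + 3*y - 79 = 0.


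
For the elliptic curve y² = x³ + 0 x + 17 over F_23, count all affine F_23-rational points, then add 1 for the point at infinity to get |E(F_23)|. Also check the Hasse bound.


Affine points = {(1, 8), (1, 15), (2, 5), (2, 18), (4, 9), (4, 14), (5, 2), (5, 21), (6, 7), (6, 16), (8, 0), (13, 11), (13, 12), (14, 1), (14, 22), (17, 10), (17, 13), (20, 6), (20, 17), (21, 3), (21, 20), (22, 4), (22, 19)}; affine count = 23; |E(F_23)| = 24.

Discriminant check: Δ ∝ 4a³ + 27b² = 4·0³ + 27·17² = 4·0 + 27·289 ≡ 6 (mod 23). Nonzero ⇒ E is nonsingular.
For each x ∈ F_23, compute rhs = x³ + 0·x + 17 mod 23, then count y ∈ F_23 with y² ≡ rhs.
  x = 0: rhs = 17, matching y values: none (0 points).
  x = 1: rhs = 18, matching y values: 8, 15 (2 points).
  x = 2: rhs = 2, matching y values: 5, 18 (2 points).
  x = 3: rhs = 21, matching y values: none (0 points).
  x = 4: rhs = 12, matching y values: 9, 14 (2 points).
  x = 5: rhs = 4, matching y values: 2, 21 (2 points).
  x = 6: rhs = 3, matching y values: 7, 16 (2 points).
  x = 7: rhs = 15, matching y values: none (0 points).
  x = 8: rhs = 0, matching y values: 0 (1 points).
  x = 9: rhs = 10, matching y values: none (0 points).
  x = 10: rhs = 5, matching y values: none (0 points).
  x = 11: rhs = 14, matching y values: none (0 points).
  x = 12: rhs = 20, matching y values: none (0 points).
  x = 13: rhs = 6, matching y values: 11, 12 (2 points).
  x = 14: rhs = 1, matching y values: 1, 22 (2 points).
  x = 15: rhs = 11, matching y values: none (0 points).
  x = 16: rhs = 19, matching y values: none (0 points).
  x = 17: rhs = 8, matching y values: 10, 13 (2 points).
  x = 18: rhs = 7, matching y values: none (0 points).
  x = 19: rhs = 22, matching y values: none (0 points).
  x = 20: rhs = 13, matching y values: 6, 17 (2 points).
  x = 21: rhs = 9, matching y values: 3, 20 (2 points).
  x = 22: rhs = 16, matching y values: 4, 19 (2 points).
Total affine count: 23.
Full point count |E(F_23)| = 23 + 1 = 24.
Hasse bound: |24 − (23+1)| = |0| = 0 ≤ 2√23 ≈ 9.5917 ✓.


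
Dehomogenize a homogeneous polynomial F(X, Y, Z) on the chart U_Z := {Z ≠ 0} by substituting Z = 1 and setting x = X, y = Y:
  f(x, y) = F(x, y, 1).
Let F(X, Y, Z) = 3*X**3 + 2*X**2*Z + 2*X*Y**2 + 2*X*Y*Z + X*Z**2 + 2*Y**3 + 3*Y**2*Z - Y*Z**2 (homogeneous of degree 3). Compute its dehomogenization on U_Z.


f(x, y) = 3*x**3 + 2*x**2 + 2*x*y**2 + 2*x*y + x + 2*y**3 + 3*y**2 - y

On U_Z we set Z = 1. Each monomial c·X^i·Y^j·Z^k in F becomes c·x^i·y^j·1^k = c·x^i·y^j.
Substituting Z = 1: F(X, Y, 1) = 3*x**3 + 2*x**2 + 2*x*y**2 + 2*x*y + x + 2*y**3 + 3*y**2 - y.
Note: deg(f) ≤ deg(F) = 3; strict inequality happens when F is divisible by Z (lost terms).


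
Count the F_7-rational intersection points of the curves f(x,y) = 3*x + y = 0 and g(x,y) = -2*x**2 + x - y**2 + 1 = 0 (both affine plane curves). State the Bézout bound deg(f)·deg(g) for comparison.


Common zeros: ∅; count = 0; Bézout bound = 2.

deg(f) = 1, deg(g) = 2, so Bézout bound = 2.
Scan x ∈ F_7. For each x, list the y ∈ F_7 with f(x, y) ≡ 0 and those with g(x, y) ≡ 0 (mod 7); the common zeros in that column are the intersection.
  x = 0: f ≡ 0 at y ∈ {0}; g ≡ 0 at y ∈ {1, 6}; common: ∅.
  x = 1: f ≡ 0 at y ∈ {4}; g ≡ 0 at y ∈ {0}; common: ∅.
  x = 2: f ≡ 0 at y ∈ {1}; g ≡ 0 at y ∈ {3, 4}; common: ∅.
  x = 3: f ≡ 0 at y ∈ {5}; g ≡ 0 at y ∈ {0}; common: ∅.
  x = 4: f ≡ 0 at y ∈ {2}; g ≡ 0 at y ∈ {1, 6}; common: ∅.
  x = 5: f ≡ 0 at y ∈ {6}; g ≡ 0 at y ∈ ∅; common: ∅.
  x = 6: f ≡ 0 at y ∈ {3}; g ≡ 0 at y ∈ ∅; common: ∅.
Collecting: common zeros = ∅, so the count is 0.
Comparison with the Bézout bound: 0 ≤ 2 = deg(f)·deg(g), as expected for curves with no common component (the affine F_7-count falls short of the bound because intersections may lie at infinity, over extension fields, or carry multiplicity).


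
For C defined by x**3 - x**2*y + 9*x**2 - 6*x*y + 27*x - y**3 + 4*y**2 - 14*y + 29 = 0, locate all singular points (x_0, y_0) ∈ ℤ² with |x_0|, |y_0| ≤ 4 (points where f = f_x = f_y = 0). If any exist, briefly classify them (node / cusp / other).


Singular points: {(-3, 1)}; classification: node.

Compute partial derivatives:
  f_x = 3*x**2 - 2*x*y + 18*x - 6*y + 27.
  f_y = -x**2 - 6*x - 3*y**2 + 8*y - 14.
Scan x_0 ∈ {−4, ..., 4}. For each x_0, f_y(x_0, y) is a polynomial in y; find its integer roots y ∈ {−4, ..., 4}, then test f_x and f at those candidates.
  x = -4: f_y(-4, y) = -3*y**2 + 8*y - 6; no integer root y with |y| ≤ 4.
  x = -3: f_y(-3, y) = -3*y**2 + 8*y - 5; vanishes at y ∈ {1}. (-3, 1): f_x = 0, f = 0 — SINGULAR.
  x = -2: f_y(-2, y) = -3*y**2 + 8*y - 6; no integer root y with |y| ≤ 4.
  x = -1: f_y(-1, y) = -3*y**2 + 8*y - 9; no integer root y with |y| ≤ 4.
  x = 0: f_y(0, y) = -3*y**2 + 8*y - 14; no integer root y with |y| ≤ 4.
  x = 1: f_y(1, y) = -3*y**2 + 8*y - 21; no integer root y with |y| ≤ 4.
  x = 2: f_y(2, y) = -3*y**2 + 8*y - 30; no integer root y with |y| ≤ 4.
  x = 3: f_y(3, y) = -3*y**2 + 8*y - 41; no integer root y with |y| ≤ 4.
  x = 4: f_y(4, y) = -3*y**2 + 8*y - 54; no integer root y with |y| ≤ 4.
Only singular point on the grid: (-3, 1).
Classify: substitute x = -3 + u, y = 1 + v and expand: f = u**3 - u**2*v - u**2 - v**3 + v**2.
No constant or linear terms (consistent with a singular point). Quadratic part: -u**2 + v**2. Cubic part: u**3 - u**2*v - v**3.
The quadratic part v**2 - u**2 = (v − u)(v + u) splits into two distinct linear factors, so there are two distinct tangent lines y − 1 = ±(x − -3) — this is a node (ordinary double point).
Classification: node.


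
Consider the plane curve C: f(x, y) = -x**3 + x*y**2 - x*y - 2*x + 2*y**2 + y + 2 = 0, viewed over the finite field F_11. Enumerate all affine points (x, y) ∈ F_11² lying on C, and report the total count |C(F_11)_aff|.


Affine F_11-points: {(1, 2), (1, 9), (5, 5), (7, 1), (7, 7), (9, 10)}; count = 6.

For each of the 121 pairs (x, y) ∈ F_11², evaluate f(x, y) mod 11. Record the zeros.
  x = 0: [0↦2, 1↦5, 2↦1, 3↦1, 4↦5, 5↦2, 6↦3, 7↦8, 8↦6, 9↦8, 10↦3]  zeros at y ∈ ∅
  x = 1: [0↦10, 1↦2, 2↦0, 3↦4, 4↦3, 5↦8, 6↦8, 7↦3, 8↦4, 9↦0, 10↦2]  zeros at y ∈ {2, 9}
  x = 2: [0↦1, 1↦4, 2↦4, 3↦1, 4↦6, 5↦8, 6↦7, 7↦3, 8↦7, 9↦8, 10↦6]  zeros at y ∈ ∅
  x = 3: [0↦2, 1↦5, 2↦7, 3↦8, 4↦8, 5↦7, 6↦5, 7↦2, 8↦9, 9↦4, 10↦9]  zeros at y ∈ ∅
  x = 4: [0↦7, 1↦10, 2↦3, 3↦8, 4↦3, 5↦10, 6↦7, 7↦5, 8↦4, 9↦4, 10↦5]  zeros at y ∈ ∅
  x = 5: [0↦10, 1↦2, 2↦8, 3↦6, 4↦7, 5↦0, 6↦7, 7↦6, 8↦8, 9↦2, 10↦10]  zeros at y ∈ {5}
  x = 6: [0↦5, 1↦8, 2↦5, 3↦7, 4↦3, 5↦4, 6↦10, 7↦10, 8↦4, 9↦3, 10↦7]  zeros at y ∈ ∅
  x = 7: [0↦8, 1↦0, 2↦10, 3↦5, 4↦7, 5↦5, 6↦10, 7↦0, 8↦8, 9↦1, 10↦1]  zeros at y ∈ {1, 7}
  x = 8: [0↦2, 1↦5, 2↦6, 3↦5, 4↦2, 5↦8, 6↦1, 7↦3, 8↦3, 9↦1, 10↦8]  zeros at y ∈ ∅
  x = 9: [0↦3, 1↦6, 2↦9, 3↦1, 4↦4, 5↦7, 6↦10, 7↦2, 8↦5, 9↦8, 10↦0]  zeros at y ∈ {10}
  x = 10: [0↦5, 1↦8, 2↦2, 3↦9, 4↦7, 5↦7, 6↦9, 7↦2, 8↦8, 9↦5, 10↦4]  zeros at y ∈ ∅
Collecting zeros: affine points = {(1, 2), (1, 9), (5, 5), (7, 1), (7, 7), (9, 10)}.
Total count |C(F_11)_aff| = 6.


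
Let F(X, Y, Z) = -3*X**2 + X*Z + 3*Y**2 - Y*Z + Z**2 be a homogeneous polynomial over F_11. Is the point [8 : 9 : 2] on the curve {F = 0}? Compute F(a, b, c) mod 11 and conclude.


F(8,9,2) ≡ 9 (mod 11); P is NOT on the curve.

Evaluate F(8, 9, 2) term-by-term (mod 11).
  -3*X**2 ↦ -3·64·1·1 = -192
  X*Z ↦ 1·8·1·2 = 16
  3*Y**2 ↦ 3·1·81·1 = 243
  -Y*Z ↦ -1·1·9·2 = -18
  Z**2 ↦ 1·1·1·4 = 4
Sum: F(8, 9, 2) = (-192) + (16) + (243) + (-18) + (4) = 53.
Reducing mod 11: 53 ≡ 9 (mod 11).
Since F(a, b, c) ≡ 9 ≠ 0 (mod 11), P does NOT lie on the curve.


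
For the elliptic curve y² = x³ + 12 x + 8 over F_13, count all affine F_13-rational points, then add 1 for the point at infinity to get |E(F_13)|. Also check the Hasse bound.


Affine points = {(2, 1), (2, 12), (4, 4), (4, 9), (6, 6), (6, 7), (9, 0), (10, 6), (10, 7)}; affine count = 9; |E(F_13)| = 10.

Discriminant check: Δ ∝ 4a³ + 27b² = 4·12³ + 27·8² = 4·1728 + 27·64 ≡ 8 (mod 13). Nonzero ⇒ E is nonsingular.
For each x ∈ F_13, compute rhs = x³ + 12·x + 8 mod 13, then count y ∈ F_13 with y² ≡ rhs.
  x = 0: rhs = 8, matching y values: none (0 points).
  x = 1: rhs = 8, matching y values: none (0 points).
  x = 2: rhs = 1, matching y values: 1, 12 (2 points).
  x = 3: rhs = 6, matching y values: none (0 points).
  x = 4: rhs = 3, matching y values: 4, 9 (2 points).
  x = 5: rhs = 11, matching y values: none (0 points).
  x = 6: rhs = 10, matching y values: 6, 7 (2 points).
  x = 7: rhs = 6, matching y values: none (0 points).
  x = 8: rhs = 5, matching y values: none (0 points).
  x = 9: rhs = 0, matching y values: 0 (1 points).
  x = 10: rhs = 10, matching y values: 6, 7 (2 points).
  x = 11: rhs = 2, matching y values: none (0 points).
  x = 12: rhs = 8, matching y values: none (0 points).
Total affine count: 9.
Full point count |E(F_13)| = 9 + 1 = 10.
Hasse bound: |10 − (13+1)| = |-4| = 4 ≤ 2√13 ≈ 7.2111 ✓.


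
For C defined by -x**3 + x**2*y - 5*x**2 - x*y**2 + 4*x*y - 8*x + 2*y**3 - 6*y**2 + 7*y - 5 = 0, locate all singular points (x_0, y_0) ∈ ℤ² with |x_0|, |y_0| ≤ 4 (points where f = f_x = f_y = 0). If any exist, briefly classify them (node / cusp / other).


Singular points: {(-1, 1)}; classification: node.

Compute partial derivatives:
  f_x = -3*x**2 + 2*x*y - 10*x - y**2 + 4*y - 8.
  f_y = x**2 - 2*x*y + 4*x + 6*y**2 - 12*y + 7.
Scan x_0 ∈ {−4, ..., 4}. For each x_0, f_y(x_0, y) is a polynomial in y; find its integer roots y ∈ {−4, ..., 4}, then test f_x and f at those candidates.
  x = -4: f_y(-4, y) = 6*y**2 - 4*y + 7; no integer root y with |y| ≤ 4.
  x = -3: f_y(-3, y) = 6*y**2 - 6*y + 4; no integer root y with |y| ≤ 4.
  x = -2: f_y(-2, y) = 6*y**2 - 8*y + 3; no integer root y with |y| ≤ 4.
  x = -1: f_y(-1, y) = 6*y**2 - 10*y + 4; vanishes at y ∈ {1}. (-1, 1): f_x = 0, f = 0 — SINGULAR.
  x = 0: f_y(0, y) = 6*y**2 - 12*y + 7; no integer root y with |y| ≤ 4.
  x = 1: f_y(1, y) = 6*y**2 - 14*y + 12; no integer root y with |y| ≤ 4.
  x = 2: f_y(2, y) = 6*y**2 - 16*y + 19; no integer root y with |y| ≤ 4.
  x = 3: f_y(3, y) = 6*y**2 - 18*y + 28; no integer root y with |y| ≤ 4.
  x = 4: f_y(4, y) = 6*y**2 - 20*y + 39; no integer root y with |y| ≤ 4.
Only singular point on the grid: (-1, 1).
Classify: substitute x = -1 + u, y = 1 + v and expand: f = -u**3 + u**2*v - u**2 - u*v**2 + 2*v**3 + v**2.
No constant or linear terms (consistent with a singular point). Quadratic part: -u**2 + v**2. Cubic part: -u**3 + u**2*v - u*v**2 + 2*v**3.
The quadratic part v**2 - u**2 = (v − u)(v + u) splits into two distinct linear factors, so there are two distinct tangent lines y − 1 = ±(x − -1) — this is a node (ordinary double point).
Classification: node.


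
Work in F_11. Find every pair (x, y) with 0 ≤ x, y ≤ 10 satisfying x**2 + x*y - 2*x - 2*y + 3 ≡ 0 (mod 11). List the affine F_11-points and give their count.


Affine F_11-points: {(0, 7), (1, 2), (3, 5), (4, 0), (5, 5), (6, 7), (7, 10), (8, 8), (9, 0), (10, 2)}; count = 10.

For each of the 121 pairs (x, y) ∈ F_11², evaluate f(x, y) mod 11. Record the zeros.
  x = 0: [0↦3, 1↦1, 2↦10, 3↦8, 4↦6, 5↦4, 6↦2, 7↦0, 8↦9, 9↦7, 10↦5]  zeros at y ∈ {7}
  x = 1: [0↦2, 1↦1, 2↦0, 3↦10, 4↦9, 5↦8, 6↦7, 7↦6, 8↦5, 9↦4, 10↦3]  zeros at y ∈ {2}
  x = 2: [0↦3, 1↦3, 2↦3, 3↦3, 4↦3, 5↦3, 6↦3, 7↦3, 8↦3, 9↦3, 10↦3]  zeros at y ∈ ∅
  x = 3: [0↦6, 1↦7, 2↦8, 3↦9, 4↦10, 5↦0, 6↦1, 7↦2, 8↦3, 9↦4, 10↦5]  zeros at y ∈ {5}
  x = 4: [0↦0, 1↦2, 2↦4, 3↦6, 4↦8, 5↦10, 6↦1, 7↦3, 8↦5, 9↦7, 10↦9]  zeros at y ∈ {0}
  x = 5: [0↦7, 1↦10, 2↦2, 3↦5, 4↦8, 5↦0, 6↦3, 7↦6, 8↦9, 9↦1, 10↦4]  zeros at y ∈ {5}
  x = 6: [0↦5, 1↦9, 2↦2, 3↦6, 4↦10, 5↦3, 6↦7, 7↦0, 8↦4, 9↦8, 10↦1]  zeros at y ∈ {7}
  x = 7: [0↦5, 1↦10, 2↦4, 3↦9, 4↦3, 5↦8, 6↦2, 7↦7, 8↦1, 9↦6, 10↦0]  zeros at y ∈ {10}
  x = 8: [0↦7, 1↦2, 2↦8, 3↦3, 4↦9, 5↦4, 6↦10, 7↦5, 8↦0, 9↦6, 10↦1]  zeros at y ∈ {8}
  x = 9: [0↦0, 1↦7, 2↦3, 3↦10, 4↦6, 5↦2, 6↦9, 7↦5, 8↦1, 9↦8, 10↦4]  zeros at y ∈ {0}
  x = 10: [0↦6, 1↦3, 2↦0, 3↦8, 4↦5, 5↦2, 6↦10, 7↦7, 8↦4, 9↦1, 10↦9]  zeros at y ∈ {2}
Collecting zeros: affine points = {(0, 7), (1, 2), (3, 5), (4, 0), (5, 5), (6, 7), (7, 10), (8, 8), (9, 0), (10, 2)}.
Total count |C(F_11)_aff| = 10.


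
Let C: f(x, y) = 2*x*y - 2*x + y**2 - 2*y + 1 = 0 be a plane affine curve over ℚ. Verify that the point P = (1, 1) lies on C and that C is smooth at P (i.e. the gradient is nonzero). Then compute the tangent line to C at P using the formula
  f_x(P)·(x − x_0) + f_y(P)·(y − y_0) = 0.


Tangent line at P: 2*y - 2 = 0.

Step 1: f(1, 1) = 0, so P lies on C.
Step 2: partial derivatives
  f_x(x, y) = 2*y - 2, f_y(x, y) = 2*x + 2*y - 2.
  f_x(P) = 0, f_y(P) = 2 (gradient nonzero, so P is smooth).
Step 3: tangent line at P: 0·(x − 1) + 2·(y − 1) = 0.
Expanding: 2*y - 2 = 0.


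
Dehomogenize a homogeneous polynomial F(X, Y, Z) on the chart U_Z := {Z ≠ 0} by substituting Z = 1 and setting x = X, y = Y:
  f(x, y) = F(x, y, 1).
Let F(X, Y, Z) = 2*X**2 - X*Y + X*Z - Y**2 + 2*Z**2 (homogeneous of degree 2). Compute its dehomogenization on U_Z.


f(x, y) = 2*x**2 - x*y + x - y**2 + 2

On U_Z we set Z = 1. Each monomial c·X^i·Y^j·Z^k in F becomes c·x^i·y^j·1^k = c·x^i·y^j.
Substituting Z = 1: F(X, Y, 1) = 2*x**2 - x*y + x - y**2 + 2.
Note: deg(f) ≤ deg(F) = 2; strict inequality happens when F is divisible by Z (lost terms).


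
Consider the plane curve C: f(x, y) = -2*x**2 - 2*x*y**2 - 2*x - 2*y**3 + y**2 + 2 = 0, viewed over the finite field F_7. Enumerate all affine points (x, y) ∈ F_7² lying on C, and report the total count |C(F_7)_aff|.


Affine F_7-points: {(2, 3), (6, 6)}; count = 2.

For each of the 49 pairs (x, y) ∈ F_7², evaluate f(x, y) mod 7. Record the zeros.
  x = 0: [0↦2, 1↦1, 2↦4, 3↦6, 4↦2, 5↦1, 6↦5]  zeros at y ∈ ∅
  x = 1: [0↦5, 1↦2, 2↦6, 3↦5, 4↦1, 5↦3, 6↦6]  zeros at y ∈ ∅
  x = 2: [0↦4, 1↦6, 2↦4, 3↦0, 4↦3, 5↦1, 6↦3]  zeros at y ∈ {3}
  x = 3: [0↦6, 1↦6, 2↦5, 3↦5, 4↦1, 5↦2, 6↦3]  zeros at y ∈ ∅
  x = 4: [0↦4, 1↦2, 2↦2, 3↦6, 4↦2, 5↦6, 6↦6]  zeros at y ∈ ∅
  x = 5: [0↦5, 1↦1, 2↦2, 3↦3, 4↦6, 5↦6, 6↦5]  zeros at y ∈ ∅
  x = 6: [0↦2, 1↦3, 2↦5, 3↦3, 4↦6, 5↦2, 6↦0]  zeros at y ∈ {6}
Collecting zeros: affine points = {(2, 3), (6, 6)}.
Total count |C(F_7)_aff| = 2.


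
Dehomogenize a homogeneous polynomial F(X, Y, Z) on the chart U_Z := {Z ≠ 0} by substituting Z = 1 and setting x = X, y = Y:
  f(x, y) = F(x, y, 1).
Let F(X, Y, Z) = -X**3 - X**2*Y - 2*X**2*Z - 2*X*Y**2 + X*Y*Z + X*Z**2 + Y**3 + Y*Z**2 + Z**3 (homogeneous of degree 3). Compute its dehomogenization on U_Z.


f(x, y) = -x**3 - x**2*y - 2*x**2 - 2*x*y**2 + x*y + x + y**3 + y + 1

On U_Z we set Z = 1. Each monomial c·X^i·Y^j·Z^k in F becomes c·x^i·y^j·1^k = c·x^i·y^j.
Substituting Z = 1: F(X, Y, 1) = -x**3 - x**2*y - 2*x**2 - 2*x*y**2 + x*y + x + y**3 + y + 1.
Note: deg(f) ≤ deg(F) = 3; strict inequality happens when F is divisible by Z (lost terms).


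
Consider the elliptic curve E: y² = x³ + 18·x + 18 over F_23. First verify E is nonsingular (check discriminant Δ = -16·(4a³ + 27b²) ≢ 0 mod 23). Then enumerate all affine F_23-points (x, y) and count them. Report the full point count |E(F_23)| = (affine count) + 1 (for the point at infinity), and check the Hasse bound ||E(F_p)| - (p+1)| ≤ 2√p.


Affine points = {(0, 8), (0, 15), (2, 4), (2, 19), (4, 4), (4, 19), (5, 7), (5, 16), (7, 2), (7, 21), (9, 9), (9, 14), (10, 5), (10, 18), (11, 11), (11, 12), (14, 1), (14, 22), (15, 11), (15, 12), (16, 3), (16, 20), (17, 4), (17, 19), (20, 11), (20, 12)}; affine count = 26; |E(F_23)| = 27.

Discriminant check: Δ ∝ 4a³ + 27b² = 4·18³ + 27·18² = 4·5832 + 27·324 ≡ 14 (mod 23). Nonzero ⇒ E is nonsingular.
For each x ∈ F_23, compute rhs = x³ + 18·x + 18 mod 23, then count y ∈ F_23 with y² ≡ rhs.
  x = 0: rhs = 18, matching y values: 8, 15 (2 points).
  x = 1: rhs = 14, matching y values: none (0 points).
  x = 2: rhs = 16, matching y values: 4, 19 (2 points).
  x = 3: rhs = 7, matching y values: none (0 points).
  x = 4: rhs = 16, matching y values: 4, 19 (2 points).
  x = 5: rhs = 3, matching y values: 7, 16 (2 points).
  x = 6: rhs = 20, matching y values: none (0 points).
  x = 7: rhs = 4, matching y values: 2, 21 (2 points).
  x = 8: rhs = 7, matching y values: none (0 points).
  x = 9: rhs = 12, matching y values: 9, 14 (2 points).
  x = 10: rhs = 2, matching y values: 5, 18 (2 points).
  x = 11: rhs = 6, matching y values: 11, 12 (2 points).
  x = 12: rhs = 7, matching y values: none (0 points).
  x = 13: rhs = 11, matching y values: none (0 points).
  x = 14: rhs = 1, matching y values: 1, 22 (2 points).
  x = 15: rhs = 6, matching y values: 11, 12 (2 points).
  x = 16: rhs = 9, matching y values: 3, 20 (2 points).
  x = 17: rhs = 16, matching y values: 4, 19 (2 points).
  x = 18: rhs = 10, matching y values: none (0 points).
  x = 19: rhs = 20, matching y values: none (0 points).
  x = 20: rhs = 6, matching y values: 11, 12 (2 points).
  x = 21: rhs = 20, matching y values: none (0 points).
  x = 22: rhs = 22, matching y values: none (0 points).
Total affine count: 26.
Full point count |E(F_23)| = 26 + 1 = 27.
Hasse bound: |27 − (23+1)| = |3| = 3 ≤ 2√23 ≈ 9.5917 ✓.


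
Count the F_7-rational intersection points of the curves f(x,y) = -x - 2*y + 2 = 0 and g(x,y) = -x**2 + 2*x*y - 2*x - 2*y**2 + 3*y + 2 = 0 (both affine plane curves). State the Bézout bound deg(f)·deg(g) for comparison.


Common zeros: {(4, 6), (6, 5)}; count = 2; Bézout bound = 2.

deg(f) = 1, deg(g) = 2, so Bézout bound = 2.
Scan x ∈ F_7. For each x, list the y ∈ F_7 with f(x, y) ≡ 0 and those with g(x, y) ≡ 0 (mod 7); the common zeros in that column are the intersection.
  x = 0: f ≡ 0 at y ∈ {1}; g ≡ 0 at y ∈ {2, 3}; common: ∅.
  x = 1: f ≡ 0 at y ∈ {4}; g ≡ 0 at y ∈ ∅; common: ∅.
  x = 2: f ≡ 0 at y ∈ {0}; g ≡ 0 at y ∈ {2, 5}; common: ∅.
  x = 3: f ≡ 0 at y ∈ {3}; g ≡ 0 at y ∈ ∅; common: ∅.
  x = 4: f ≡ 0 at y ∈ {6}; g ≡ 0 at y ∈ {3, 6}; common: {6}.
  x = 5: f ≡ 0 at y ∈ {2}; g ≡ 0 at y ∈ ∅; common: ∅.
  x = 6: f ≡ 0 at y ∈ {5}; g ≡ 0 at y ∈ {5, 6}; common: {5}.
Collecting: common zeros = {(4, 6), (6, 5)}, so the count is 2.
Comparison with the Bézout bound: 2 ≤ 2 = deg(f)·deg(g), as expected for curves with no common component (the bound is attained).


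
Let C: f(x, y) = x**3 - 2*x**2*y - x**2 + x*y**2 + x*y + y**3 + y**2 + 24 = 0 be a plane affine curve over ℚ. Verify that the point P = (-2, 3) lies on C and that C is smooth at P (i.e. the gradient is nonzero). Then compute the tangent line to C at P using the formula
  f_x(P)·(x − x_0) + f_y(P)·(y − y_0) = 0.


Tangent line at P: 52*x + 11*y + 71 = 0.

Step 1: f(-2, 3) = 0, so P lies on C.
Step 2: partial derivatives
  f_x(x, y) = 3*x**2 - 4*x*y - 2*x + y**2 + y, f_y(x, y) = -2*x**2 + 2*x*y + x + 3*y**2 + 2*y.
  f_x(P) = 52, f_y(P) = 11 (gradient nonzero, so P is smooth).
Step 3: tangent line at P: 52·(x − -2) + 11·(y − 3) = 0.
Expanding: 52*x + 11*y + 71 = 0.


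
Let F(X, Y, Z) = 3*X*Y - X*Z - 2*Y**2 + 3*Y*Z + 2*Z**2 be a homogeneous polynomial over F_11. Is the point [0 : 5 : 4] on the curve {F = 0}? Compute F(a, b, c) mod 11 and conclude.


F(0,5,4) ≡ 9 (mod 11); P is NOT on the curve.

Evaluate F(0, 5, 4) term-by-term (mod 11).
  3*X*Y ↦ 3·0·5·1 = 0
  -X*Z ↦ -1·0·1·4 = 0
  -2*Y**2 ↦ -2·1·25·1 = -50
  3*Y*Z ↦ 3·1·5·4 = 60
  2*Z**2 ↦ 2·1·1·16 = 32
Sum: F(0, 5, 4) = (0) + (0) + (-50) + (60) + (32) = 42.
Reducing mod 11: 42 ≡ 9 (mod 11).
Since F(a, b, c) ≡ 9 ≠ 0 (mod 11), P does NOT lie on the curve.


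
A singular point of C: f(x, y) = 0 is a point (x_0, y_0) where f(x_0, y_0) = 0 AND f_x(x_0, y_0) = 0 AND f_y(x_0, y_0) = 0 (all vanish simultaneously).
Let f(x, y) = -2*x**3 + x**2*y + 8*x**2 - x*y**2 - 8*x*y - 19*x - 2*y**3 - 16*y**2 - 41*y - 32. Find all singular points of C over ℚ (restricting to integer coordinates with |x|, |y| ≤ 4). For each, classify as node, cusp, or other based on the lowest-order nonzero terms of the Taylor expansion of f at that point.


Singular points: {(1, -3)}; classification: node.

Compute partial derivatives:
  f_x = -6*x**2 + 2*x*y + 16*x - y**2 - 8*y - 19.
  f_y = x**2 - 2*x*y - 8*x - 6*y**2 - 32*y - 41.
Scan x_0 ∈ {−4, ..., 4}. For each x_0, f_y(x_0, y) is a polynomial in y; find its integer roots y ∈ {−4, ..., 4}, then test f_x and f at those candidates.
  x = -4: f_y(-4, y) = -6*y**2 - 24*y + 7; no integer root y with |y| ≤ 4.
  x = -3: f_y(-3, y) = -6*y**2 - 26*y - 8; vanishes at y ∈ {-4}. (-3, -4): f_x = -81 ≠ 0.
  x = -2: f_y(-2, y) = -6*y**2 - 28*y - 21; no integer root y with |y| ≤ 4.
  x = -1: f_y(-1, y) = -6*y**2 - 30*y - 32; no integer root y with |y| ≤ 4.
  x = 0: f_y(0, y) = -6*y**2 - 32*y - 41; no integer root y with |y| ≤ 4.
  x = 1: f_y(1, y) = -6*y**2 - 34*y - 48; vanishes at y ∈ {-3}. (1, -3): f_x = 0, f = 0 — SINGULAR.
  x = 2: f_y(2, y) = -6*y**2 - 36*y - 53; no integer root y with |y| ≤ 4.
  x = 3: f_y(3, y) = -6*y**2 - 38*y - 56; vanishes at y ∈ {-4}. (3, -4): f_x = -33 ≠ 0.
  x = 4: f_y(4, y) = -6*y**2 - 40*y - 57; no integer root y with |y| ≤ 4.
Only singular point on the grid: (1, -3).
Classify: substitute x = 1 + u, y = -3 + v and expand: f = -2*u**3 + u**2*v - u**2 - u*v**2 - 2*v**3 + v**2.
No constant or linear terms (consistent with a singular point). Quadratic part: -u**2 + v**2. Cubic part: -2*u**3 + u**2*v - u*v**2 - 2*v**3.
The quadratic part v**2 - u**2 = (v − u)(v + u) splits into two distinct linear factors, so there are two distinct tangent lines y − -3 = ±(x − 1) — this is a node (ordinary double point).
Classification: node.


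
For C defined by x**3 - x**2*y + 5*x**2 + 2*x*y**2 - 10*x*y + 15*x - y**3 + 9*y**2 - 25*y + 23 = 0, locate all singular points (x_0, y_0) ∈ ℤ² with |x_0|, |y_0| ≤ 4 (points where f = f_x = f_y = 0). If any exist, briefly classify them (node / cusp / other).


Singular points: {(-1, 2)}; classification: cusp.

Compute partial derivatives:
  f_x = 3*x**2 - 2*x*y + 10*x + 2*y**2 - 10*y + 15.
  f_y = -x**2 + 4*x*y - 10*x - 3*y**2 + 18*y - 25.
Scan x_0 ∈ {−4, ..., 4}. For each x_0, f_y(x_0, y) is a polynomial in y; find its integer roots y ∈ {−4, ..., 4}, then test f_x and f at those candidates.
  x = -4: f_y(-4, y) = -3*y**2 + 2*y - 1; no integer root y with |y| ≤ 4.
  x = -3: f_y(-3, y) = -3*y**2 + 6*y - 4; no integer root y with |y| ≤ 4.
  x = -2: f_y(-2, y) = -3*y**2 + 10*y - 9; no integer root y with |y| ≤ 4.
  x = -1: f_y(-1, y) = -3*y**2 + 14*y - 16; vanishes at y ∈ {2}. (-1, 2): f_x = 0, f = 0 — SINGULAR.
  x = 0: f_y(0, y) = -3*y**2 + 18*y - 25; no integer root y with |y| ≤ 4.
  x = 1: f_y(1, y) = -3*y**2 + 22*y - 36; no integer root y with |y| ≤ 4.
  x = 2: f_y(2, y) = -3*y**2 + 26*y - 49; no integer root y with |y| ≤ 4.
  x = 3: f_y(3, y) = -3*y**2 + 30*y - 64; no integer root y with |y| ≤ 4.
  x = 4: f_y(4, y) = -3*y**2 + 34*y - 81; no integer root y with |y| ≤ 4.
Only singular point on the grid: (-1, 2).
Classify: substitute x = -1 + u, y = 2 + v and expand: f = u**3 - u**2*v + 2*u*v**2 - v**3 + v**2.
No constant or linear terms (consistent with a singular point). Quadratic part: v**2. Cubic part: u**3 - u**2*v + 2*u*v**2 - v**3.
The quadratic part v**2 is a perfect square, so there is a single (double) tangent line v = 0, i.e. y = 2. Restricting the cubic part to that line (v = 0) leaves u**3 ≠ 0, so f is not divisible by v and the branch is v² ≈ -u**3 to lowest order — this is a cusp.
Classification: cusp.


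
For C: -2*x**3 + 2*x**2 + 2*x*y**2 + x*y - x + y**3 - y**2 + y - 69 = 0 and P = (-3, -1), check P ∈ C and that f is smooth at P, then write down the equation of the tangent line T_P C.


Tangent line at P: -66*x + 15*y - 183 = 0.

Step 1: f(-3, -1) = 0, so P lies on C.
Step 2: partial derivatives
  f_x(x, y) = -6*x**2 + 4*x + 2*y**2 + y - 1, f_y(x, y) = 4*x*y + x + 3*y**2 - 2*y + 1.
  f_x(P) = -66, f_y(P) = 15 (gradient nonzero, so P is smooth).
Step 3: tangent line at P: -66·(x − -3) + 15·(y − -1) = 0.
Expanding: -66*x + 15*y - 183 = 0.


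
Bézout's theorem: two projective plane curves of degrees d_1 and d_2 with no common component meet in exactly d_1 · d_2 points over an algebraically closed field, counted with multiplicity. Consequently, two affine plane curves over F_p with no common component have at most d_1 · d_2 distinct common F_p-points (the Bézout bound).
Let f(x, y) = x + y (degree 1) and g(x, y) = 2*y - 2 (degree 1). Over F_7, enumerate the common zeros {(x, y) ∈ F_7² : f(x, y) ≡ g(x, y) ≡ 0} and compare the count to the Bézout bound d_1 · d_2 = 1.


Common zeros: {(6, 1)}; count = 1; Bézout bound = 1.

deg(f) = 1, deg(g) = 1, so Bézout bound = 1.
Scan x ∈ F_7. For each x, list the y ∈ F_7 with f(x, y) ≡ 0 and those with g(x, y) ≡ 0 (mod 7); the common zeros in that column are the intersection.
  x = 0: f ≡ 0 at y ∈ {0}; g ≡ 0 at y ∈ {1}; common: ∅.
  x = 1: f ≡ 0 at y ∈ {6}; g ≡ 0 at y ∈ {1}; common: ∅.
  x = 2: f ≡ 0 at y ∈ {5}; g ≡ 0 at y ∈ {1}; common: ∅.
  x = 3: f ≡ 0 at y ∈ {4}; g ≡ 0 at y ∈ {1}; common: ∅.
  x = 4: f ≡ 0 at y ∈ {3}; g ≡ 0 at y ∈ {1}; common: ∅.
  x = 5: f ≡ 0 at y ∈ {2}; g ≡ 0 at y ∈ {1}; common: ∅.
  x = 6: f ≡ 0 at y ∈ {1}; g ≡ 0 at y ∈ {1}; common: {1}.
Collecting: common zeros = {(6, 1)}, so the count is 1.
Comparison with the Bézout bound: 1 ≤ 1 = deg(f)·deg(g), as expected for curves with no common component (the bound is attained).


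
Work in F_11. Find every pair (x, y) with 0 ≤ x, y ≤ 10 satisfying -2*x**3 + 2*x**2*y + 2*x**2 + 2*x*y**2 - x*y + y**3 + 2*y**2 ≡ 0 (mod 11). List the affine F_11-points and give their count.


Affine F_11-points: {(0, 0), (0, 9), (1, 0), (1, 3), (1, 4), (2, 4), (2, 5), (2, 7), (3, 10), (9, 1), (9, 2), (9, 10), (10, 10)}; count = 13.

For each of the 121 pairs (x, y) ∈ F_11², evaluate f(x, y) mod 11. Record the zeros.
  x = 0: [0↦0, 1↦3, 2↦5, 3↦1, 4↦8, 5↦10, 6↦2, 7↦1, 8↦2, 9↦0, 10↦1]  zeros at y ∈ {0, 9}
  x = 1: [0↦0, 1↦6, 2↦4, 3↦0, 4↦0, 5↦10, 6↦3, 7↦7, 8↦6, 9↦6, 10↦2]  zeros at y ∈ {0, 3, 4}
  x = 2: [0↦3, 1↦5, 2↦3, 3↦3, 4↦0, 5↦0, 6↦9, 7↦0, 8↦1, 9↦7, 10↦2]  zeros at y ∈ {4, 5, 7}
  x = 3: [0↦8, 1↦10, 2↦1, 3↦9, 4↦7, 5↦1, 6↦8, 7↦1, 8↦8, 9↦2, 10↦0]  zeros at y ∈ {10}
  x = 4: [0↦3, 1↦9, 2↦8, 3↦6, 4↦9, 5↦1, 6↦10, 7↦9, 8↦4, 9↦1, 10↦6]  zeros at y ∈ ∅
  x = 5: [0↦9, 1↦1, 2↦1, 3↦4, 4↦5, 5↦10, 6↦3, 7↦1, 8↦10, 9↦3, 10↦8]  zeros at y ∈ ∅
  x = 6: [0↦3, 1↦7, 2↦1, 3↦2, 4↦5, 5↦5, 6↦8, 7↦9, 8↦3, 9↦7, 10↦5]  zeros at y ∈ ∅
  x = 7: [0↦6, 1↦4, 2↦7, 3↦10, 4↦8, 5↦7, 6↦2, 7↦10, 8↦4, 9↦1, 10↦7]  zeros at y ∈ ∅
  x = 8: [0↦6, 1↦2, 2↦7, 3↦5, 4↦2, 5↦4, 6↦6, 7↦3, 8↦1, 9↦6, 10↦2]  zeros at y ∈ ∅
  x = 9: [0↦2, 1↦0, 2↦0, 3↦8, 4↦8, 5↦6, 6↦8, 7↦9, 8↦4, 9↦10, 10↦0]  zeros at y ∈ {1, 2, 10}
  x = 10: [0↦4, 1↦8, 2↦7, 3↦7, 4↦3, 5↦1, 6↦7, 7↦5, 8↦1, 9↦1, 10↦0]  zeros at y ∈ {10}
Collecting zeros: affine points = {(0, 0), (0, 9), (1, 0), (1, 3), (1, 4), (2, 4), (2, 5), (2, 7), (3, 10), (9, 1), (9, 2), (9, 10), (10, 10)}.
Total count |C(F_11)_aff| = 13.


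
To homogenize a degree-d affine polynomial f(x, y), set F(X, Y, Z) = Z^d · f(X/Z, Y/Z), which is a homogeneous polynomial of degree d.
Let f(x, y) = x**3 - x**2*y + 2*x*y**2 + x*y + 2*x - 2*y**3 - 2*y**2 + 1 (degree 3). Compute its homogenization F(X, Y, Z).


F(X, Y, Z) = X**3 - X**2*Y + 2*X*Y**2 + X*Y*Z + 2*X*Z**2 - 2*Y**3 - 2*Y**2*Z + Z**3

deg(f) = 3.
Substitute x = X/Z, y = Y/Z into f, then multiply by Z^3.
  monomial 1·x^3·y^0 ↦ 1·X^3·Y^0·Z^0.
  monomial -1·x^2·y^1 ↦ -1·X^2·Y^1·Z^0.
  monomial 2·x^1·y^2 ↦ 2·X^1·Y^2·Z^0.
  monomial 1·x^1·y^1 ↦ 1·X^1·Y^1·Z^1.
  monomial 2·x^1·y^0 ↦ 2·X^1·Y^0·Z^2.
  monomial -2·x^0·y^3 ↦ -2·X^0·Y^3·Z^0.
  monomial -2·x^0·y^2 ↦ -2·X^0·Y^2·Z^1.
  monomial 1·x^0·y^0 ↦ 1·X^0·Y^0·Z^3.
Collecting: F(X, Y, Z) = X**3 - X**2*Y + 2*X*Y**2 + X*Y*Z + 2*X*Z**2 - 2*Y**3 - 2*Y**2*Z + Z**3.


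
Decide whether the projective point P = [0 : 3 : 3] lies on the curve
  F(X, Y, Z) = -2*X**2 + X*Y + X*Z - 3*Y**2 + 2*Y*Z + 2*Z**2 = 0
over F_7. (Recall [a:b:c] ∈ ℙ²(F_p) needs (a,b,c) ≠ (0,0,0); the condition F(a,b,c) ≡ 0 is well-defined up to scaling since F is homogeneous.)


F(0,3,3) ≡ 2 (mod 7); P is NOT on the curve.

Evaluate F(0, 3, 3) term-by-term (mod 7).
  -2*X**2 ↦ -2·0·1·1 = 0
  X*Y ↦ 1·0·3·1 = 0
  X*Z ↦ 1·0·1·3 = 0
  -3*Y**2 ↦ -3·1·9·1 = -27
  2*Y*Z ↦ 2·1·3·3 = 18
  2*Z**2 ↦ 2·1·1·9 = 18
Sum: F(0, 3, 3) = (0) + (0) + (0) + (-27) + (18) + (18) = 9.
Reducing mod 7: 9 ≡ 2 (mod 7).
Since F(a, b, c) ≡ 2 ≠ 0 (mod 7), P does NOT lie on the curve.


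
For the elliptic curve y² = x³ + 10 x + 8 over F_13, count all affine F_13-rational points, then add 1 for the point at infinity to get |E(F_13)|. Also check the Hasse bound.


Affine points = {(2, 6), (2, 7), (3, 0), (5, 1), (5, 12), (10, 4), (10, 9), (12, 6), (12, 7)}; affine count = 9; |E(F_13)| = 10.

Discriminant check: Δ ∝ 4a³ + 27b² = 4·10³ + 27·8² = 4·1000 + 27·64 ≡ 8 (mod 13). Nonzero ⇒ E is nonsingular.
For each x ∈ F_13, compute rhs = x³ + 10·x + 8 mod 13, then count y ∈ F_13 with y² ≡ rhs.
  x = 0: rhs = 8, matching y values: none (0 points).
  x = 1: rhs = 6, matching y values: none (0 points).
  x = 2: rhs = 10, matching y values: 6, 7 (2 points).
  x = 3: rhs = 0, matching y values: 0 (1 points).
  x = 4: rhs = 8, matching y values: none (0 points).
  x = 5: rhs = 1, matching y values: 1, 12 (2 points).
  x = 6: rhs = 11, matching y values: none (0 points).
  x = 7: rhs = 5, matching y values: none (0 points).
  x = 8: rhs = 2, matching y values: none (0 points).
  x = 9: rhs = 8, matching y values: none (0 points).
  x = 10: rhs = 3, matching y values: 4, 9 (2 points).
  x = 11: rhs = 6, matching y values: none (0 points).
  x = 12: rhs = 10, matching y values: 6, 7 (2 points).
Total affine count: 9.
Full point count |E(F_13)| = 9 + 1 = 10.
Hasse bound: |10 − (13+1)| = |-4| = 4 ≤ 2√13 ≈ 7.2111 ✓.


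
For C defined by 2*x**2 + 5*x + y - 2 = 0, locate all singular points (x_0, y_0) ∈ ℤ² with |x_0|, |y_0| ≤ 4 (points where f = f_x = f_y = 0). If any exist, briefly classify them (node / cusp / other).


No singular points in the scanned grid; C is smooth there.

Compute partial derivatives:
  f_x = 4*x + 5.
  f_y = 1.
f_y = 1 is a nonzero constant, so f_y never vanishes: no point (x, y) can satisfy f = f_x = f_y = 0. In particular no (x, y) ∈ {−4, ..., 4}² is singular; the curve is smooth.


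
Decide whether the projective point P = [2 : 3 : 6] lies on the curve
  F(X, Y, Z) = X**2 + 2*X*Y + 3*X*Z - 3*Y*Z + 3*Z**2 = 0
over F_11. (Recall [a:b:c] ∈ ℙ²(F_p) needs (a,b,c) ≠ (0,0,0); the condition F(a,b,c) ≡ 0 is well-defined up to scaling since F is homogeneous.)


F(2,3,6) ≡ 7 (mod 11); P is NOT on the curve.

Evaluate F(2, 3, 6) term-by-term (mod 11).
  X**2 ↦ 1·4·1·1 = 4
  2*X*Y ↦ 2·2·3·1 = 12
  3*X*Z ↦ 3·2·1·6 = 36
  -3*Y*Z ↦ -3·1·3·6 = -54
  3*Z**2 ↦ 3·1·1·36 = 108
Sum: F(2, 3, 6) = (4) + (12) + (36) + (-54) + (108) = 106.
Reducing mod 11: 106 ≡ 7 (mod 11).
Since F(a, b, c) ≡ 7 ≠ 0 (mod 11), P does NOT lie on the curve.


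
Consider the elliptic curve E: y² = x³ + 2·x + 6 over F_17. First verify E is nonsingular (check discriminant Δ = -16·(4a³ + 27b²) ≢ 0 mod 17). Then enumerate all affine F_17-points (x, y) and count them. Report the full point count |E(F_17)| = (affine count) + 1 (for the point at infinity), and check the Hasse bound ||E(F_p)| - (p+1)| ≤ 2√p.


Affine points = {(1, 3), (1, 14), (2, 1), (2, 16), (6, 8), (6, 9), (11, 4), (11, 13), (13, 6), (13, 11)}; affine count = 10; |E(F_17)| = 11.

Discriminant check: Δ ∝ 4a³ + 27b² = 4·2³ + 27·6² = 4·8 + 27·36 ≡ 1 (mod 17). Nonzero ⇒ E is nonsingular.
For each x ∈ F_17, compute rhs = x³ + 2·x + 6 mod 17, then count y ∈ F_17 with y² ≡ rhs.
  x = 0: rhs = 6, matching y values: none (0 points).
  x = 1: rhs = 9, matching y values: 3, 14 (2 points).
  x = 2: rhs = 1, matching y values: 1, 16 (2 points).
  x = 3: rhs = 5, matching y values: none (0 points).
  x = 4: rhs = 10, matching y values: none (0 points).
  x = 5: rhs = 5, matching y values: none (0 points).
  x = 6: rhs = 13, matching y values: 8, 9 (2 points).
  x = 7: rhs = 6, matching y values: none (0 points).
  x = 8: rhs = 7, matching y values: none (0 points).
  x = 9: rhs = 5, matching y values: none (0 points).
  x = 10: rhs = 6, matching y values: none (0 points).
  x = 11: rhs = 16, matching y values: 4, 13 (2 points).
  x = 12: rhs = 7, matching y values: none (0 points).
  x = 13: rhs = 2, matching y values: 6, 11 (2 points).
  x = 14: rhs = 7, matching y values: none (0 points).
  x = 15: rhs = 11, matching y values: none (0 points).
  x = 16: rhs = 3, matching y values: none (0 points).
Total affine count: 10.
Full point count |E(F_17)| = 10 + 1 = 11.
Hasse bound: |11 − (17+1)| = |-7| = 7 ≤ 2√17 ≈ 8.2462 ✓.


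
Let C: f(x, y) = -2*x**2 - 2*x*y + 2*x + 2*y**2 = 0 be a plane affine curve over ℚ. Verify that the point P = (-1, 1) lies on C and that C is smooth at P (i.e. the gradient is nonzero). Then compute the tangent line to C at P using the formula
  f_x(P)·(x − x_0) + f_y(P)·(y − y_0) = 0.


Tangent line at P: 4*x + 6*y - 2 = 0.

Step 1: f(-1, 1) = 0, so P lies on C.
Step 2: partial derivatives
  f_x(x, y) = -4*x - 2*y + 2, f_y(x, y) = -2*x + 4*y.
  f_x(P) = 4, f_y(P) = 6 (gradient nonzero, so P is smooth).
Step 3: tangent line at P: 4·(x − -1) + 6·(y − 1) = 0.
Expanding: 4*x + 6*y - 2 = 0.


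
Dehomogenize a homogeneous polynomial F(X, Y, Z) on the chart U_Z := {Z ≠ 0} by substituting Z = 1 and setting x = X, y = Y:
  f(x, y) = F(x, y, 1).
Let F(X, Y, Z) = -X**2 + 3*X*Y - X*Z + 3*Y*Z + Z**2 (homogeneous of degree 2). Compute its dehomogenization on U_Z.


f(x, y) = -x**2 + 3*x*y - x + 3*y + 1

On U_Z we set Z = 1. Each monomial c·X^i·Y^j·Z^k in F becomes c·x^i·y^j·1^k = c·x^i·y^j.
Substituting Z = 1: F(X, Y, 1) = -x**2 + 3*x*y - x + 3*y + 1.
Note: deg(f) ≤ deg(F) = 2; strict inequality happens when F is divisible by Z (lost terms).


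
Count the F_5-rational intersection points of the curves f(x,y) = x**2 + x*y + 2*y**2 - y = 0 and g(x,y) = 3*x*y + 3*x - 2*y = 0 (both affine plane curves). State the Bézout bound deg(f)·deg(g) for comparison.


Common zeros: {(0, 0)}; count = 1; Bézout bound = 4.

deg(f) = 2, deg(g) = 2, so Bézout bound = 4.
Scan x ∈ F_5. For each x, list the y ∈ F_5 with f(x, y) ≡ 0 and those with g(x, y) ≡ 0 (mod 5); the common zeros in that column are the intersection.
  x = 0: f ≡ 0 at y ∈ {0, 3}; g ≡ 0 at y ∈ {0}; common: {0}.
  x = 1: f ≡ 0 at y ∈ ∅; g ≡ 0 at y ∈ {2}; common: ∅.
  x = 2: f ≡ 0 at y ∈ {3, 4}; g ≡ 0 at y ∈ {1}; common: ∅.
  x = 3: f ≡ 0 at y ∈ ∅; g ≡ 0 at y ∈ {3}; common: ∅.
  x = 4: f ≡ 0 at y ∈ {2, 4}; g ≡ 0 at y ∈ ∅; common: ∅.
Collecting: common zeros = {(0, 0)}, so the count is 1.
Comparison with the Bézout bound: 1 ≤ 4 = deg(f)·deg(g), as expected for curves with no common component (the affine F_5-count falls short of the bound because intersections may lie at infinity, over extension fields, or carry multiplicity).


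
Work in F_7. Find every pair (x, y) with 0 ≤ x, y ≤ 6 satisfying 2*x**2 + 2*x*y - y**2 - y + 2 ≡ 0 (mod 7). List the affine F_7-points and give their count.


Affine F_7-points: {(0, 1), (0, 5), (2, 5), (3, 6), (5, 3), (5, 6), (6, 1), (6, 3)}; count = 8.

For each of the 49 pairs (x, y) ∈ F_7², evaluate f(x, y) mod 7. Record the zeros.
  x = 0: [0↦2, 1↦0, 2↦3, 3↦4, 4↦3, 5↦0, 6↦2]  zeros at y ∈ {1, 5}
  x = 1: [0↦4, 1↦4, 2↦2, 3↦5, 4↦6, 5↦5, 6↦2]  zeros at y ∈ ∅
  x = 2: [0↦3, 1↦5, 2↦5, 3↦3, 4↦6, 5↦0, 6↦6]  zeros at y ∈ {5}
  x = 3: [0↦6, 1↦3, 2↦5, 3↦5, 4↦3, 5↦6, 6↦0]  zeros at y ∈ {6}
  x = 4: [0↦6, 1↦5, 2↦2, 3↦4, 4↦4, 5↦2, 6↦5]  zeros at y ∈ ∅
  x = 5: [0↦3, 1↦4, 2↦3, 3↦0, 4↦2, 5↦2, 6↦0]  zeros at y ∈ {3, 6}
  x = 6: [0↦4, 1↦0, 2↦1, 3↦0, 4↦4, 5↦6, 6↦6]  zeros at y ∈ {1, 3}
Collecting zeros: affine points = {(0, 1), (0, 5), (2, 5), (3, 6), (5, 3), (5, 6), (6, 1), (6, 3)}.
Total count |C(F_7)_aff| = 8.


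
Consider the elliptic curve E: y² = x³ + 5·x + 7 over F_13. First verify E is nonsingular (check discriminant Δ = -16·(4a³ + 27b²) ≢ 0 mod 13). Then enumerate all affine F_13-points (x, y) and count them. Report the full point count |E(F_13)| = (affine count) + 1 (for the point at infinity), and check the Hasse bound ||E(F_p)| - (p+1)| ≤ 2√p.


Affine points = {(1, 0), (2, 5), (2, 8), (3, 6), (3, 7), (4, 0), (5, 1), (5, 12), (8, 0), (9, 1), (9, 12), (10, 2), (10, 11), (12, 1), (12, 12)}; affine count = 15; |E(F_13)| = 16.

Discriminant check: Δ ∝ 4a³ + 27b² = 4·5³ + 27·7² = 4·125 + 27·49 ≡ 3 (mod 13). Nonzero ⇒ E is nonsingular.
For each x ∈ F_13, compute rhs = x³ + 5·x + 7 mod 13, then count y ∈ F_13 with y² ≡ rhs.
  x = 0: rhs = 7, matching y values: none (0 points).
  x = 1: rhs = 0, matching y values: 0 (1 points).
  x = 2: rhs = 12, matching y values: 5, 8 (2 points).
  x = 3: rhs = 10, matching y values: 6, 7 (2 points).
  x = 4: rhs = 0, matching y values: 0 (1 points).
  x = 5: rhs = 1, matching y values: 1, 12 (2 points).
  x = 6: rhs = 6, matching y values: none (0 points).
  x = 7: rhs = 8, matching y values: none (0 points).
  x = 8: rhs = 0, matching y values: 0 (1 points).
  x = 9: rhs = 1, matching y values: 1, 12 (2 points).
  x = 10: rhs = 4, matching y values: 2, 11 (2 points).
  x = 11: rhs = 2, matching y values: none (0 points).
  x = 12: rhs = 1, matching y values: 1, 12 (2 points).
Total affine count: 15.
Full point count |E(F_13)| = 15 + 1 = 16.
Hasse bound: |16 − (13+1)| = |2| = 2 ≤ 2√13 ≈ 7.2111 ✓.
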